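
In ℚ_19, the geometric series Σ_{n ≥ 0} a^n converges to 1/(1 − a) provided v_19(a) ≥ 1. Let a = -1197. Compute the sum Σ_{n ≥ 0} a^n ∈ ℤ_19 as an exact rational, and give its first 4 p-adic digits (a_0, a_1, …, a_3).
Σ a^n = 1/(1 − a) = 1/1198;  first 4 digits = (1, 13, 13, 11)

v_19(a) = 1 ≥ 1, so the series converges in ℤ_19 to 1/(1 − a) = 1/(1 − (-1197)) = 1/1198. Expand this rational in ℤ_19: compute digits iteratively via d_i = x_i mod 19, x_{i+1} = (x_i − d_i)/19. The first 4 digits are (1, 13, 13, 11).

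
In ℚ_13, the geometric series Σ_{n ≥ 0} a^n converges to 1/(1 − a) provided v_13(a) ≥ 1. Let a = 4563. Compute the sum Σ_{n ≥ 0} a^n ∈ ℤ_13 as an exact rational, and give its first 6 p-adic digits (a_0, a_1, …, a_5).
Σ a^n = 1/(1 − a) = -1/4562;  first 6 digits = (1, 0, 1, 2, 1, 4)

v_13(a) = 2 ≥ 1, so the series converges in ℤ_13 to 1/(1 − a) = 1/(1 − 4563) = -1/4562. Expand this rational in ℤ_13: compute digits iteratively via d_i = x_i mod 13, x_{i+1} = (x_i − d_i)/13. The first 6 digits are (1, 0, 1, 2, 1, 4).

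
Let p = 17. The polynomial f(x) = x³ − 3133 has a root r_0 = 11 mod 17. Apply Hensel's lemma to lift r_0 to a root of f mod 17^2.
r_1 = 215 (mod 289)

Hensel: r_{i+1} = r_i − f(r_i)/f′(r_i) mod 17^{i+2}, where f′(x) = 3x². Iterate:
  r_0 = 11 (mod 17)
  r_1 = 215 (mod 289)
Final: r = 215 with f(r) ≡ 0 mod 17^2.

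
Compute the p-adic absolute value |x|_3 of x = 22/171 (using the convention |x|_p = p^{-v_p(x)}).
|22/171|_3 = 9

Step 1 — compute v_3(x) by factoring powers of 3 out of the numerator and denominator: v_3(22/171) = -2. Step 2 — apply |x|_p = p^{-v_p(x)} = 3^{2} = 9.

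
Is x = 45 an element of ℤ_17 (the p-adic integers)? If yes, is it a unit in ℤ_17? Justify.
x ∈ ℤ_17^× (unit); v_17(x) = 0

ℤ_17 = {x ∈ ℚ_17 : v_17(x) ≥ 0} and ℤ_17^× = {x ∈ ℤ_17 : v_17(x) = 0}. Here v_17(45) = v_17(num) − v_17(den) = 0; compare against these criteria.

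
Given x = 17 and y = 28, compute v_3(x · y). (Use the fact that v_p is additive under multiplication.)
v_3(476) = 0

v_p(x) = 0 (factor: 17 = 3^0 · 17); v_p(y) = 0 (factor: 28 = 3^0 · 28). Additivity: v_p(xy) = v_p(x) + v_p(y) = 0 + 0 = 0. (Direct check: xy = 476 = 3^0 · (476).)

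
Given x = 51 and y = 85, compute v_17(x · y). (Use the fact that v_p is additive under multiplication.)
v_17(4335) = 2

v_p(x) = 1 (factor: 51 = 17^1 · 3); v_p(y) = 1 (factor: 85 = 17^1 · 5). Additivity: v_p(xy) = v_p(x) + v_p(y) = 1 + 1 = 2. (Direct check: xy = 4335 = 17^2 · (15).)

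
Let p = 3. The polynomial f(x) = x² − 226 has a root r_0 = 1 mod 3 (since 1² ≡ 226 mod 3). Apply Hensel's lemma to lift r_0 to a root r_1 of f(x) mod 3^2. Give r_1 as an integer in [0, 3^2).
r_1 = 1 (mod 9)

Hensel's recurrence: r_{i+1} = r_i − f(r_i)·(f′(r_i))^{-1} mod 3^{i+2}, with f′(x) = 2x. Iterate:
  r_0 = 1 (mod 3)
  r_1 = 1 (mod 9)
Final: r_1 = 1, and one checks f(r_1) ≡ 0 mod 3^2.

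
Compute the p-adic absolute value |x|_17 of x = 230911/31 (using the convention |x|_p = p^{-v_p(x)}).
|230911/31|_17 = 1/4913

Step 1 — compute v_17(x) by factoring powers of 17 out of the numerator and denominator: v_17(230911/31) = 3. Step 2 — apply |x|_p = p^{-v_p(x)} = 17^{-3} = 1/4913.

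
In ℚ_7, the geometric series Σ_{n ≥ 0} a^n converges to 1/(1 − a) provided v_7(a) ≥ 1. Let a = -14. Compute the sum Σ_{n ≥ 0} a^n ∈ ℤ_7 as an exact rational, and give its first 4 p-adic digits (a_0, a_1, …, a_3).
Σ a^n = 1/(1 − a) = 1/15;  first 4 digits = (1, 5, 3, 6)

v_7(a) = 1 ≥ 1, so the series converges in ℤ_7 to 1/(1 − a) = 1/(1 − (-14)) = 1/15. Expand this rational in ℤ_7: compute digits iteratively via d_i = x_i mod 7, x_{i+1} = (x_i − d_i)/7. The first 4 digits are (1, 5, 3, 6).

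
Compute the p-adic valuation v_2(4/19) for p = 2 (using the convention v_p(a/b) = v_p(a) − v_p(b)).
v_2(4/19) = 2

Factor powers of 2 from the numerator and denominator of the reduced fraction: 4 = 2^2 · 1 and 19 = 2^0 · 19. Apply v_p(a/b) = v_p(a) − v_p(b): v_2(4/19) = 2 − 0 = 2.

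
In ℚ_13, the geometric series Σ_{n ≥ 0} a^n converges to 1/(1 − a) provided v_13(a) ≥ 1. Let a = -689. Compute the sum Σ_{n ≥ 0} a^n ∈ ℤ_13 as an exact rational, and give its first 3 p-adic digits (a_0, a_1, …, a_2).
Σ a^n = 1/(1 − a) = 1/690;  first 3 digits = (1, 12, 9)

v_13(a) = 1 ≥ 1, so the series converges in ℤ_13 to 1/(1 − a) = 1/(1 − (-689)) = 1/690. Expand this rational in ℤ_13: compute digits iteratively via d_i = x_i mod 13, x_{i+1} = (x_i − d_i)/13. The first 3 digits are (1, 12, 9).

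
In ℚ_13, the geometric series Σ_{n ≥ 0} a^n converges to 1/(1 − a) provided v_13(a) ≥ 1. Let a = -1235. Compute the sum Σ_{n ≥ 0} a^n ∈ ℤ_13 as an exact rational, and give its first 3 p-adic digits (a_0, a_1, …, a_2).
Σ a^n = 1/(1 − a) = 1/1236;  first 3 digits = (1, 9, 8)

v_13(a) = 1 ≥ 1, so the series converges in ℤ_13 to 1/(1 − a) = 1/(1 − (-1235)) = 1/1236. Expand this rational in ℤ_13: compute digits iteratively via d_i = x_i mod 13, x_{i+1} = (x_i − d_i)/13. The first 3 digits are (1, 9, 8).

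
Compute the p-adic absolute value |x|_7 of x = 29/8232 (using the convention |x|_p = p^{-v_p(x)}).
|29/8232|_7 = 343

Step 1 — compute v_7(x) by factoring powers of 7 out of the numerator and denominator: v_7(29/8232) = -3. Step 2 — apply |x|_p = p^{-v_p(x)} = 7^{3} = 343.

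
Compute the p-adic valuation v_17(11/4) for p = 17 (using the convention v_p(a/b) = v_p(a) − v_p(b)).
v_17(11/4) = 0

Factor powers of 17 from the numerator and denominator of the reduced fraction: 11 = 17^0 · 11 and 4 = 17^0 · 4. Apply v_p(a/b) = v_p(a) − v_p(b): v_17(11/4) = 0 − 0 = 0.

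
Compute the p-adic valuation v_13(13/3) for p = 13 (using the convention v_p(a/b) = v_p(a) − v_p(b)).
v_13(13/3) = 1

Factor powers of 13 from the numerator and denominator of the reduced fraction: 13 = 13^1 · 1 and 3 = 13^0 · 3. Apply v_p(a/b) = v_p(a) − v_p(b): v_13(13/3) = 1 − 0 = 1.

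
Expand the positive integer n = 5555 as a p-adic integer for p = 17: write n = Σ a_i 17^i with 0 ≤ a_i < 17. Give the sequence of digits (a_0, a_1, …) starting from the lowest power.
(a_0, a_1, …) = (13, 3, 2, 1)

Repeated division by 17 gives the digits low-to-high: 5555 = 13 + 3·17^1 + 2·17^2 + 1·17^3. Digit sequence: (13, 3, 2, 1).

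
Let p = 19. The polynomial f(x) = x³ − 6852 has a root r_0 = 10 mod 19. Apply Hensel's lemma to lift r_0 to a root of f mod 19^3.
r_2 = 3240 (mod 6859)

Hensel: r_{i+1} = r_i − f(r_i)/f′(r_i) mod 19^{i+2}, where f′(x) = 3x². Iterate:
  r_0 = 10 (mod 19)
  r_1 = 352 (mod 361)
  r_2 = 3240 (mod 6859)
Final: r = 3240 with f(r) ≡ 0 mod 19^3.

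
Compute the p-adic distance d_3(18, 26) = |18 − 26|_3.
d_3(18, 26) = 1

Step 1 — x − y = 18 − 26 = -8. Step 2 — v_3(-8) = 0 (factor: -8 = −(3^0 · 8); the sign does not affect v_p). Step 3 — |x − y|_3 = 3^{0} = 1.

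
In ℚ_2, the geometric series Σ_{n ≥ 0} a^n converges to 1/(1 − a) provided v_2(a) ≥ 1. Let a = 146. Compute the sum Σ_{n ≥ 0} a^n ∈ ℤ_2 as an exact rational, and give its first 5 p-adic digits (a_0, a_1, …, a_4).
Σ a^n = 1/(1 − a) = -1/145;  first 5 digits = (1, 1, 1, 1, 0)

v_2(a) = 1 ≥ 1, so the series converges in ℤ_2 to 1/(1 − a) = 1/(1 − 146) = -1/145. Expand this rational in ℤ_2: compute digits iteratively via d_i = x_i mod 2, x_{i+1} = (x_i − d_i)/2. The first 5 digits are (1, 1, 1, 1, 0).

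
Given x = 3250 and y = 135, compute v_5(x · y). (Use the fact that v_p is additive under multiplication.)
v_5(438750) = 4

v_p(x) = 3 (factor: 3250 = 5^3 · 26); v_p(y) = 1 (factor: 135 = 5^1 · 27). Additivity: v_p(xy) = v_p(x) + v_p(y) = 3 + 1 = 4. (Direct check: xy = 438750 = 5^4 · (702).)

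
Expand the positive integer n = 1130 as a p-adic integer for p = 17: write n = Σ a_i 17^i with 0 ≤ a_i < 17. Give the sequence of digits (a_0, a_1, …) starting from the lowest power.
(a_0, a_1, …) = (8, 15, 3)

Repeated division by 17 gives the digits low-to-high: 1130 = 8 + 15·17^1 + 3·17^2. Digit sequence: (8, 15, 3).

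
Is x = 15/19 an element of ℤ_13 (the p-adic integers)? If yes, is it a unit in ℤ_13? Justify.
x ∈ ℤ_13^× (unit); v_13(x) = 0

ℤ_13 = {x ∈ ℚ_13 : v_13(x) ≥ 0} and ℤ_13^× = {x ∈ ℤ_13 : v_13(x) = 0}. Here v_13(15/19) = v_13(num) − v_13(den) = 0; compare against these criteria.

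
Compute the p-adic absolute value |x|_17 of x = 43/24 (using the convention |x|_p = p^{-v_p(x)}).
|43/24|_17 = 1

Step 1 — compute v_17(x) by factoring powers of 17 out of the numerator and denominator: v_17(43/24) = 0. Step 2 — apply |x|_p = p^{-v_p(x)} = 17^{0} = 1.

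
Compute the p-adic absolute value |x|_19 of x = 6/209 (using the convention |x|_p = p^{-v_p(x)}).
|6/209|_19 = 19

Step 1 — compute v_19(x) by factoring powers of 19 out of the numerator and denominator: v_19(6/209) = -1. Step 2 — apply |x|_p = p^{-v_p(x)} = 19^{1} = 19.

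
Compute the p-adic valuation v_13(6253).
v_13(6253) = 2

v_13(n) is the largest exponent k such that 13^k divides n. Factor out: 6253 = 13^2 · 37. (Sign doesn't affect v_p.) So v_13(6253) = 2.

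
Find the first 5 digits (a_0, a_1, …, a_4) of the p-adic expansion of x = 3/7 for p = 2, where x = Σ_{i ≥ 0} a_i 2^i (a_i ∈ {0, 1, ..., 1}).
(a_0, …, a_4) = (1, 0, 1, 0, 0)

v_2(3/7) = 0 (numerator and denominator both coprime to 2), so x ∈ ℤ_2^×. Compute digits iteratively via a_i = x_i mod 2, x_{i+1} = (x_i − a_i)/2, with x_0 = x:
  x_0 = 3/7;  a_0 = 1;  x_1 = (x_0 − 1)/2 = -2/7
  x_1 = -2/7;  a_1 = 0;  x_2 = (x_1 − 0)/2 = -1/7
  x_2 = -1/7;  a_2 = 1;  x_3 = (x_2 − 1)/2 = -4/7
  x_3 = -4/7;  a_3 = 0;  x_4 = (x_3 − 0)/2 = -2/7
  x_4 = -2/7;  a_4 = 0;  x_5 = (x_4 − 0)/2 = -1/7
Digits: (1, 0, 1, 0, 0).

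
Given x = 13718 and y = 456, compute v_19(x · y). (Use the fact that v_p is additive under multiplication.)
v_19(6255408) = 4

v_p(x) = 3 (factor: 13718 = 19^3 · 2); v_p(y) = 1 (factor: 456 = 19^1 · 24). Additivity: v_p(xy) = v_p(x) + v_p(y) = 3 + 1 = 4. (Direct check: xy = 6255408 = 19^4 · (48).)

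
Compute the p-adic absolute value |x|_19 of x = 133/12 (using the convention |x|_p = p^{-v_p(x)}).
|133/12|_19 = 1/19

Step 1 — compute v_19(x) by factoring powers of 19 out of the numerator and denominator: v_19(133/12) = 1. Step 2 — apply |x|_p = p^{-v_p(x)} = 19^{-1} = 1/19.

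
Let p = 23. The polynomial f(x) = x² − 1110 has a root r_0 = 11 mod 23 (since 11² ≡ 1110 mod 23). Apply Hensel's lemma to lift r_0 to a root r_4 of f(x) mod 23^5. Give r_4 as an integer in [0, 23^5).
r_4 = 5054675 (mod 6436343)

Hensel's recurrence: r_{i+1} = r_i − f(r_i)·(f′(r_i))^{-1} mod 23^{i+2}, with f′(x) = 2x. Iterate:
  r_0 = 11 (mod 23)
  r_1 = 80 (mod 529)
  r_2 = 5370 (mod 12167)
  r_3 = 17537 (mod 279841)
  r_4 = 5054675 (mod 6436343)
Final: r_4 = 5054675, and one checks f(r_4) ≡ 0 mod 23^5.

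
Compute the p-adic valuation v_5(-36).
v_5(-36) = 0

v_5(n) is the largest exponent k such that 5^k divides n. Factor out: -36 = -5^0 · 36. (Sign doesn't affect v_p.) So v_5(-36) = 0.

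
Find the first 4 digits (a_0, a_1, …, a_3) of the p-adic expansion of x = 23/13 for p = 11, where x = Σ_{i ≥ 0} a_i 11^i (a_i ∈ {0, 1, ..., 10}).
(a_0, …, a_3) = (6, 3, 9, 0)

v_11(23/13) = 0 (numerator and denominator both coprime to 11), so x ∈ ℤ_11^×. Compute digits iteratively via a_i = x_i mod 11, x_{i+1} = (x_i − a_i)/11, with x_0 = x:
  x_0 = 23/13;  a_0 = 6;  x_1 = (x_0 − 6)/11 = -5/13
  x_1 = -5/13;  a_1 = 3;  x_2 = (x_1 − 3)/11 = -4/13
  x_2 = -4/13;  a_2 = 9;  x_3 = (x_2 − 9)/11 = -11/13
  x_3 = -11/13;  a_3 = 0;  x_4 = (x_3 − 0)/11 = -1/13
Digits: (6, 3, 9, 0).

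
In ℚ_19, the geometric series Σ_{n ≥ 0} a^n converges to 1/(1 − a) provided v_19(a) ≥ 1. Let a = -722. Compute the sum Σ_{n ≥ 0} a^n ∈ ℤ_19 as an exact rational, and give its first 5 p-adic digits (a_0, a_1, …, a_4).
Σ a^n = 1/(1 − a) = 1/723;  first 5 digits = (1, 0, 17, 18, 3)

v_19(a) = 2 ≥ 1, so the series converges in ℤ_19 to 1/(1 − a) = 1/(1 − (-722)) = 1/723. Expand this rational in ℤ_19: compute digits iteratively via d_i = x_i mod 19, x_{i+1} = (x_i − d_i)/19. The first 5 digits are (1, 0, 17, 18, 3).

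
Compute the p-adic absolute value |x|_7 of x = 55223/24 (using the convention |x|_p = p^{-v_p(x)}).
|55223/24|_7 = 1/2401

Step 1 — compute v_7(x) by factoring powers of 7 out of the numerator and denominator: v_7(55223/24) = 4. Step 2 — apply |x|_p = p^{-v_p(x)} = 7^{-4} = 1/2401.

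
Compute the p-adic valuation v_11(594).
v_11(594) = 1

v_11(n) is the largest exponent k such that 11^k divides n. Factor out: 594 = 11^1 · 54. (Sign doesn't affect v_p.) So v_11(594) = 1.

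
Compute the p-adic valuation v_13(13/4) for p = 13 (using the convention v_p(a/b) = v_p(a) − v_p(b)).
v_13(13/4) = 1

Factor powers of 13 from the numerator and denominator of the reduced fraction: 13 = 13^1 · 1 and 4 = 13^0 · 4. Apply v_p(a/b) = v_p(a) − v_p(b): v_13(13/4) = 1 − 0 = 1.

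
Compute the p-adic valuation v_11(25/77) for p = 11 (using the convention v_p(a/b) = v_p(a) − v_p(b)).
v_11(25/77) = -1

Factor powers of 11 from the numerator and denominator of the reduced fraction: 25 = 11^0 · 25 and 77 = 11^1 · 7. Apply v_p(a/b) = v_p(a) − v_p(b): v_11(25/77) = 0 − 1 = -1.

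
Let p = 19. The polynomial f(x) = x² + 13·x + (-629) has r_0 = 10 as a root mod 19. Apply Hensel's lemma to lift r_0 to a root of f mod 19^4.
r_3 = 70614 (mod 130321)

Hensel: r_{i+1} = r_i − f(r_i)·(f′(r_i))^{-1} mod 19^{i+2}, f′(x) = 2x + 13. Iterate:
  r_0 = 10 (mod 19)
  r_1 = 219 (mod 361)
  r_2 = 2024 (mod 6859)
  r_3 = 70614 (mod 130321)
Final: r = 70614 satisfies f(r) ≡ 0 mod 19^4.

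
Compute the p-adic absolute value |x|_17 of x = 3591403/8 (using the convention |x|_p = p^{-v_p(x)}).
|3591403/8|_17 = 1/83521

Step 1 — compute v_17(x) by factoring powers of 17 out of the numerator and denominator: v_17(3591403/8) = 4. Step 2 — apply |x|_p = p^{-v_p(x)} = 17^{-4} = 1/83521.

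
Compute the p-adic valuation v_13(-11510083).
v_13(-11510083) = 5

v_13(n) is the largest exponent k such that 13^k divides n. Factor out: -11510083 = -13^5 · 31. (Sign doesn't affect v_p.) So v_13(-11510083) = 5.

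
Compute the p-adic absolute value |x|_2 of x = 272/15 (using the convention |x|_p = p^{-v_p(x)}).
|272/15|_2 = 1/16

Step 1 — compute v_2(x) by factoring powers of 2 out of the numerator and denominator: v_2(272/15) = 4. Step 2 — apply |x|_p = p^{-v_p(x)} = 2^{-4} = 1/16.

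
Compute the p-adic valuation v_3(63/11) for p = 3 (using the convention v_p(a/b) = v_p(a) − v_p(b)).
v_3(63/11) = 2

Factor powers of 3 from the numerator and denominator of the reduced fraction: 63 = 3^2 · 7 and 11 = 3^0 · 11. Apply v_p(a/b) = v_p(a) − v_p(b): v_3(63/11) = 2 − 0 = 2.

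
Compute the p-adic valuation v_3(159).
v_3(159) = 1

v_3(n) is the largest exponent k such that 3^k divides n. Factor out: 159 = 3^1 · 53. (Sign doesn't affect v_p.) So v_3(159) = 1.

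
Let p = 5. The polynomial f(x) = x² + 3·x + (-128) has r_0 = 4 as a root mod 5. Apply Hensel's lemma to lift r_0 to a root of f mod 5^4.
r_3 = 354 (mod 625)

Hensel: r_{i+1} = r_i − f(r_i)·(f′(r_i))^{-1} mod 5^{i+2}, f′(x) = 2x + 3. Iterate:
  r_0 = 4 (mod 5)
  r_1 = 4 (mod 25)
  r_2 = 104 (mod 125)
  r_3 = 354 (mod 625)
Final: r = 354 satisfies f(r) ≡ 0 mod 5^4.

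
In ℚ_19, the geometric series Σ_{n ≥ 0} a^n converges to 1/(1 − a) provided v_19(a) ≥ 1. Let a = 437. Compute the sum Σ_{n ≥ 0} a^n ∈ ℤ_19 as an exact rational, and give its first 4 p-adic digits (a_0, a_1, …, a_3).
Σ a^n = 1/(1 − a) = -1/436;  first 4 digits = (1, 4, 17, 15)

v_19(a) = 1 ≥ 1, so the series converges in ℤ_19 to 1/(1 − a) = 1/(1 − 437) = -1/436. Expand this rational in ℤ_19: compute digits iteratively via d_i = x_i mod 19, x_{i+1} = (x_i − d_i)/19. The first 4 digits are (1, 4, 17, 15).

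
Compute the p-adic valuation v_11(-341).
v_11(-341) = 1

v_11(n) is the largest exponent k such that 11^k divides n. Factor out: -341 = -11^1 · 31. (Sign doesn't affect v_p.) So v_11(-341) = 1.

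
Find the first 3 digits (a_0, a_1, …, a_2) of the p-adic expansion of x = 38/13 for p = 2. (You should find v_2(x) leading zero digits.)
(a_0, …, a_2) = (0, 1, 1)

v_2(38/13) = 1, so a_0 = ... = a_0 = 0. Factor out: x = 2^1 · u with u = 19/13 a unit in ℤ_2. Expand u iteratively via a_{v+i} = u_i mod 2, u_{i+1} = (u_i − a_{v+i})/2:
  u_0 = 19/13;  a_1 = 1;  u_1 = (u_0 − 1)/2 = 3/13
  u_1 = 3/13;  a_2 = 1;  u_2 = (u_1 − 1)/2 = -5/13
Digits: (0, 1, 1).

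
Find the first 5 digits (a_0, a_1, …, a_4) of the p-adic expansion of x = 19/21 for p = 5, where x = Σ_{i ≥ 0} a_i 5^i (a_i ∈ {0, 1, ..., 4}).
(a_0, …, a_4) = (4, 2, 4, 1, 2)

v_5(19/21) = 0 (numerator and denominator both coprime to 5), so x ∈ ℤ_5^×. Compute digits iteratively via a_i = x_i mod 5, x_{i+1} = (x_i − a_i)/5, with x_0 = x:
  x_0 = 19/21;  a_0 = 4;  x_1 = (x_0 − 4)/5 = -13/21
  x_1 = -13/21;  a_1 = 2;  x_2 = (x_1 − 2)/5 = -11/21
  x_2 = -11/21;  a_2 = 4;  x_3 = (x_2 − 4)/5 = -19/21
  x_3 = -19/21;  a_3 = 1;  x_4 = (x_3 − 1)/5 = -8/21
  x_4 = -8/21;  a_4 = 2;  x_5 = (x_4 − 2)/5 = -10/21
Digits: (4, 2, 4, 1, 2).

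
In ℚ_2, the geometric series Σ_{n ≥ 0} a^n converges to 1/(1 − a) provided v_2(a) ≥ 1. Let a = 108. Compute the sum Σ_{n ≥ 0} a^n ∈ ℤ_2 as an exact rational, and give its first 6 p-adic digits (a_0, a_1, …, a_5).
Σ a^n = 1/(1 − a) = -1/107;  first 6 digits = (1, 0, 1, 1, 1, 1)

v_2(a) = 2 ≥ 1, so the series converges in ℤ_2 to 1/(1 − a) = 1/(1 − 108) = -1/107. Expand this rational in ℤ_2: compute digits iteratively via d_i = x_i mod 2, x_{i+1} = (x_i − d_i)/2. The first 6 digits are (1, 0, 1, 1, 1, 1).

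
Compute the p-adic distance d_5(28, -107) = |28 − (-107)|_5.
d_5(28, -107) = 1/5

Step 1 — x − y = 28 − (-107) = 135. Step 2 — v_5(135) = 1 (factor: 135 = (5^1 · 27); the sign does not affect v_p). Step 3 — |x − y|_5 = 5^{-1} = 1/5.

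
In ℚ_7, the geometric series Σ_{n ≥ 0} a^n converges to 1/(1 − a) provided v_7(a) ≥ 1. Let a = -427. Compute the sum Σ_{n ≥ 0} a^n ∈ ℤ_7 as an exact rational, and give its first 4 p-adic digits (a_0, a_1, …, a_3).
Σ a^n = 1/(1 − a) = 1/428;  first 4 digits = (1, 2, 2, 6)

v_7(a) = 1 ≥ 1, so the series converges in ℤ_7 to 1/(1 − a) = 1/(1 − (-427)) = 1/428. Expand this rational in ℤ_7: compute digits iteratively via d_i = x_i mod 7, x_{i+1} = (x_i − d_i)/7. The first 4 digits are (1, 2, 2, 6).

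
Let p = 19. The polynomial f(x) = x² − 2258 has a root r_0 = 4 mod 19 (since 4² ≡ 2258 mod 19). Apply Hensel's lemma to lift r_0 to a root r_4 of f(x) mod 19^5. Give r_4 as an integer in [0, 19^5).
r_4 = 2079193 (mod 2476099)

Hensel's recurrence: r_{i+1} = r_i − f(r_i)·(f′(r_i))^{-1} mod 19^{i+2}, with f′(x) = 2x. Iterate:
  r_0 = 4 (mod 19)
  r_1 = 194 (mod 361)
  r_2 = 916 (mod 6859)
  r_3 = 124378 (mod 130321)
  r_4 = 2079193 (mod 2476099)
Final: r_4 = 2079193, and one checks f(r_4) ≡ 0 mod 19^5.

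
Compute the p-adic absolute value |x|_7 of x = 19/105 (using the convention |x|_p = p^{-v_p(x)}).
|19/105|_7 = 7

Step 1 — compute v_7(x) by factoring powers of 7 out of the numerator and denominator: v_7(19/105) = -1. Step 2 — apply |x|_p = p^{-v_p(x)} = 7^{1} = 7.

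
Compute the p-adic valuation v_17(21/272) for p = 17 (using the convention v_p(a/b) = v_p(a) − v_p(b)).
v_17(21/272) = -1

Factor powers of 17 from the numerator and denominator of the reduced fraction: 21 = 17^0 · 21 and 272 = 17^1 · 16. Apply v_p(a/b) = v_p(a) − v_p(b): v_17(21/272) = 0 − 1 = -1.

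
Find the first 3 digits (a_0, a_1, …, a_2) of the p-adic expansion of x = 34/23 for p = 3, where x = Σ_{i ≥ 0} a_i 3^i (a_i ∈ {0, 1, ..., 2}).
(a_0, …, a_2) = (2, 1, 0)

v_3(34/23) = 0 (numerator and denominator both coprime to 3), so x ∈ ℤ_3^×. Compute digits iteratively via a_i = x_i mod 3, x_{i+1} = (x_i − a_i)/3, with x_0 = x:
  x_0 = 34/23;  a_0 = 2;  x_1 = (x_0 − 2)/3 = -4/23
  x_1 = -4/23;  a_1 = 1;  x_2 = (x_1 − 1)/3 = -9/23
  x_2 = -9/23;  a_2 = 0;  x_3 = (x_2 − 0)/3 = -3/23
Digits: (2, 1, 0).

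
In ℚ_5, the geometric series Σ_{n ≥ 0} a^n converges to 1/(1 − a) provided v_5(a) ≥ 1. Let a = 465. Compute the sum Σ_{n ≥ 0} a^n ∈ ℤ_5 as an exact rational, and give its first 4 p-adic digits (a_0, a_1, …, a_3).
Σ a^n = 1/(1 − a) = -1/464;  first 4 digits = (1, 3, 2, 0)

v_5(a) = 1 ≥ 1, so the series converges in ℤ_5 to 1/(1 − a) = 1/(1 − 465) = -1/464. Expand this rational in ℤ_5: compute digits iteratively via d_i = x_i mod 5, x_{i+1} = (x_i − d_i)/5. The first 4 digits are (1, 3, 2, 0).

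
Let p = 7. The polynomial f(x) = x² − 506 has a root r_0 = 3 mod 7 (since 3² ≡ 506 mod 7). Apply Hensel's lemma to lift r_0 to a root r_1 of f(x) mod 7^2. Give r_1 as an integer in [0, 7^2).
r_1 = 45 (mod 49)

Hensel's recurrence: r_{i+1} = r_i − f(r_i)·(f′(r_i))^{-1} mod 7^{i+2}, with f′(x) = 2x. Iterate:
  r_0 = 3 (mod 7)
  r_1 = 45 (mod 49)
Final: r_1 = 45, and one checks f(r_1) ≡ 0 mod 7^2.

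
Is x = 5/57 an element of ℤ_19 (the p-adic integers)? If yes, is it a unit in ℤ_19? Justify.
x ∉ ℤ_19 (v_19(x) = -1 < 0)

ℤ_19 = {x ∈ ℚ_19 : v_19(x) ≥ 0} and ℤ_19^× = {x ∈ ℤ_19 : v_19(x) = 0}. Here v_19(5/57) = v_19(num) − v_19(den) = -1; compare against these criteria.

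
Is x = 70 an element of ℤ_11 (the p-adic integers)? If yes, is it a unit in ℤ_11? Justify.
x ∈ ℤ_11^× (unit); v_11(x) = 0

ℤ_11 = {x ∈ ℚ_11 : v_11(x) ≥ 0} and ℤ_11^× = {x ∈ ℤ_11 : v_11(x) = 0}. Here v_11(70) = v_11(num) − v_11(den) = 0; compare against these criteria.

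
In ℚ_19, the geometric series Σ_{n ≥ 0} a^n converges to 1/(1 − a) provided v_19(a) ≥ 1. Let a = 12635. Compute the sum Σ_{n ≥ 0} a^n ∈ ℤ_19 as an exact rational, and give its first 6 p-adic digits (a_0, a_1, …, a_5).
Σ a^n = 1/(1 − a) = -1/12634;  first 6 digits = (1, 0, 16, 1, 9, 7)

v_19(a) = 2 ≥ 1, so the series converges in ℤ_19 to 1/(1 − a) = 1/(1 − 12635) = -1/12634. Expand this rational in ℤ_19: compute digits iteratively via d_i = x_i mod 19, x_{i+1} = (x_i − d_i)/19. The first 6 digits are (1, 0, 16, 1, 9, 7).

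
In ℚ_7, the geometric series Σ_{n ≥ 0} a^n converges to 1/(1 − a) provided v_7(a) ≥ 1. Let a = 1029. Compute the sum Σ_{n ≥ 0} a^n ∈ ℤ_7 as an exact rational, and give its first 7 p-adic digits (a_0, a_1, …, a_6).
Σ a^n = 1/(1 − a) = -1/1028;  first 7 digits = (1, 0, 0, 3, 0, 0, 2)

v_7(a) = 3 ≥ 1, so the series converges in ℤ_7 to 1/(1 − a) = 1/(1 − 1029) = -1/1028. Expand this rational in ℤ_7: compute digits iteratively via d_i = x_i mod 7, x_{i+1} = (x_i − d_i)/7. The first 7 digits are (1, 0, 0, 3, 0, 0, 2).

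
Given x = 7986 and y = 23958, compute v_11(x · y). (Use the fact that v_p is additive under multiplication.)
v_11(191328588) = 6

v_p(x) = 3 (factor: 7986 = 11^3 · 6); v_p(y) = 3 (factor: 23958 = 11^3 · 18). Additivity: v_p(xy) = v_p(x) + v_p(y) = 3 + 3 = 6. (Direct check: xy = 191328588 = 11^6 · (108).)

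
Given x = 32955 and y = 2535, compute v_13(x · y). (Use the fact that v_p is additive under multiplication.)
v_13(83540925) = 5

v_p(x) = 3 (factor: 32955 = 13^3 · 15); v_p(y) = 2 (factor: 2535 = 13^2 · 15). Additivity: v_p(xy) = v_p(x) + v_p(y) = 3 + 2 = 5. (Direct check: xy = 83540925 = 13^5 · (225).)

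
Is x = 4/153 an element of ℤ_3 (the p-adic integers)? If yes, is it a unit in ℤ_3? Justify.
x ∉ ℤ_3 (v_3(x) = -2 < 0)

ℤ_3 = {x ∈ ℚ_3 : v_3(x) ≥ 0} and ℤ_3^× = {x ∈ ℤ_3 : v_3(x) = 0}. Here v_3(4/153) = v_3(num) − v_3(den) = -2; compare against these criteria.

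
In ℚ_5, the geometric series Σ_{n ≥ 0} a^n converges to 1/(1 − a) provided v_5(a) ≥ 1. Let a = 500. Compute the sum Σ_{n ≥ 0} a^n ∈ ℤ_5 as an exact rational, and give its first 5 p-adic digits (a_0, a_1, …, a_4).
Σ a^n = 1/(1 − a) = -1/499;  first 5 digits = (1, 0, 0, 4, 0)

v_5(a) = 3 ≥ 1, so the series converges in ℤ_5 to 1/(1 − a) = 1/(1 − 500) = -1/499. Expand this rational in ℤ_5: compute digits iteratively via d_i = x_i mod 5, x_{i+1} = (x_i − d_i)/5. The first 5 digits are (1, 0, 0, 4, 0).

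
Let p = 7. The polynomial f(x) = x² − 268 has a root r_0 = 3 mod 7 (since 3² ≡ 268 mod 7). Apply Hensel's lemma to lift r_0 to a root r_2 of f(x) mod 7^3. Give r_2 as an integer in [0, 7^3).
r_2 = 185 (mod 343)

Hensel's recurrence: r_{i+1} = r_i − f(r_i)·(f′(r_i))^{-1} mod 7^{i+2}, with f′(x) = 2x. Iterate:
  r_0 = 3 (mod 7)
  r_1 = 38 (mod 49)
  r_2 = 185 (mod 343)
Final: r_2 = 185, and one checks f(r_2) ≡ 0 mod 7^3.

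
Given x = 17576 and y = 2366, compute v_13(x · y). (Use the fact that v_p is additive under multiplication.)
v_13(41584816) = 5

v_p(x) = 3 (factor: 17576 = 13^3 · 8); v_p(y) = 2 (factor: 2366 = 13^2 · 14). Additivity: v_p(xy) = v_p(x) + v_p(y) = 3 + 2 = 5. (Direct check: xy = 41584816 = 13^5 · (112).)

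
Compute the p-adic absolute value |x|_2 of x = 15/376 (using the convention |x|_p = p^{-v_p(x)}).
|15/376|_2 = 8

Step 1 — compute v_2(x) by factoring powers of 2 out of the numerator and denominator: v_2(15/376) = -3. Step 2 — apply |x|_p = p^{-v_p(x)} = 2^{3} = 8.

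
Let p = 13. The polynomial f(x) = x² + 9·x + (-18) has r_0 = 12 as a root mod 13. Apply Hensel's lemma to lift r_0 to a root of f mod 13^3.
r_2 = 558 (mod 2197)

Hensel: r_{i+1} = r_i − f(r_i)·(f′(r_i))^{-1} mod 13^{i+2}, f′(x) = 2x + 9. Iterate:
  r_0 = 12 (mod 13)
  r_1 = 51 (mod 169)
  r_2 = 558 (mod 2197)
Final: r = 558 satisfies f(r) ≡ 0 mod 13^3.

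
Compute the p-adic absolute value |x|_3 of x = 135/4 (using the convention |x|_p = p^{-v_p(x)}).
|135/4|_3 = 1/27

Step 1 — compute v_3(x) by factoring powers of 3 out of the numerator and denominator: v_3(135/4) = 3. Step 2 — apply |x|_p = p^{-v_p(x)} = 3^{-3} = 1/27.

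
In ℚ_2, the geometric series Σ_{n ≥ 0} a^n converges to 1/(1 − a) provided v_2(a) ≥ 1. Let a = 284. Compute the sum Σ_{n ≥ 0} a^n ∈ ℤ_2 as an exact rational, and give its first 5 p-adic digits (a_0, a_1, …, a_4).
Σ a^n = 1/(1 − a) = -1/283;  first 5 digits = (1, 0, 1, 1, 0)

v_2(a) = 2 ≥ 1, so the series converges in ℤ_2 to 1/(1 − a) = 1/(1 − 284) = -1/283. Expand this rational in ℤ_2: compute digits iteratively via d_i = x_i mod 2, x_{i+1} = (x_i − d_i)/2. The first 5 digits are (1, 0, 1, 1, 0).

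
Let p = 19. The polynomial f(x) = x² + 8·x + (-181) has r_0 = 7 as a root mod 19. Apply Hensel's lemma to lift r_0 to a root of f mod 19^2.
r_1 = 273 (mod 361)

Hensel: r_{i+1} = r_i − f(r_i)·(f′(r_i))^{-1} mod 19^{i+2}, f′(x) = 2x + 8. Iterate:
  r_0 = 7 (mod 19)
  r_1 = 273 (mod 361)
Final: r = 273 satisfies f(r) ≡ 0 mod 19^2.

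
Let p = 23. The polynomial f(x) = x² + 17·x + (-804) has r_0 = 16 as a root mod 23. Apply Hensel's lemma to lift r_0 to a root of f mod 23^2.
r_1 = 108 (mod 529)

Hensel: r_{i+1} = r_i − f(r_i)·(f′(r_i))^{-1} mod 23^{i+2}, f′(x) = 2x + 17. Iterate:
  r_0 = 16 (mod 23)
  r_1 = 108 (mod 529)
Final: r = 108 satisfies f(r) ≡ 0 mod 23^2.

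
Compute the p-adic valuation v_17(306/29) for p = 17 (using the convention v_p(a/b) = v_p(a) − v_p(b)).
v_17(306/29) = 1

Factor powers of 17 from the numerator and denominator of the reduced fraction: 306 = 17^1 · 18 and 29 = 17^0 · 29. Apply v_p(a/b) = v_p(a) − v_p(b): v_17(306/29) = 1 − 0 = 1.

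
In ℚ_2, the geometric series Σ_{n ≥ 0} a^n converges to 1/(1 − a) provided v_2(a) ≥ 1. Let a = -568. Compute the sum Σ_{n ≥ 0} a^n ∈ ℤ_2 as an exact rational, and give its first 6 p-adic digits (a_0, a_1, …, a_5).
Σ a^n = 1/(1 − a) = 1/569;  first 6 digits = (1, 0, 0, 1, 0, 0)

v_2(a) = 3 ≥ 1, so the series converges in ℤ_2 to 1/(1 − a) = 1/(1 − (-568)) = 1/569. Expand this rational in ℤ_2: compute digits iteratively via d_i = x_i mod 2, x_{i+1} = (x_i − d_i)/2. The first 6 digits are (1, 0, 0, 1, 0, 0).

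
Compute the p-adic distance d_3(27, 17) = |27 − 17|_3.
d_3(27, 17) = 1

Step 1 — x − y = 27 − 17 = 10. Step 2 — v_3(10) = 0 (factor: 10 = (3^0 · 10); the sign does not affect v_p). Step 3 — |x − y|_3 = 3^{0} = 1.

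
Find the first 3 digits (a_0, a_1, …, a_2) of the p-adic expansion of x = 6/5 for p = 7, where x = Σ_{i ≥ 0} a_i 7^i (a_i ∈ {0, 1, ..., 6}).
(a_0, …, a_2) = (4, 1, 4)

v_7(6/5) = 0 (numerator and denominator both coprime to 7), so x ∈ ℤ_7^×. Compute digits iteratively via a_i = x_i mod 7, x_{i+1} = (x_i − a_i)/7, with x_0 = x:
  x_0 = 6/5;  a_0 = 4;  x_1 = (x_0 − 4)/7 = -2/5
  x_1 = -2/5;  a_1 = 1;  x_2 = (x_1 − 1)/7 = -1/5
  x_2 = -1/5;  a_2 = 4;  x_3 = (x_2 − 4)/7 = -3/5
Digits: (4, 1, 4).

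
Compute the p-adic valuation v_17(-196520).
v_17(-196520) = 3

v_17(n) is the largest exponent k such that 17^k divides n. Factor out: -196520 = -17^3 · 40. (Sign doesn't affect v_p.) So v_17(-196520) = 3.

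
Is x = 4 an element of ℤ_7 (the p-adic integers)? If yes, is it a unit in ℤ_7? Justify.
x ∈ ℤ_7^× (unit); v_7(x) = 0

ℤ_7 = {x ∈ ℚ_7 : v_7(x) ≥ 0} and ℤ_7^× = {x ∈ ℤ_7 : v_7(x) = 0}. Here v_7(4) = v_7(num) − v_7(den) = 0; compare against these criteria.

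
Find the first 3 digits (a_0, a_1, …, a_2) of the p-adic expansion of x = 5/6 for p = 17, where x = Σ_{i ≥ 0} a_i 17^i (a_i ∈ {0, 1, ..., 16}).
(a_0, …, a_2) = (15, 2, 14)

v_17(5/6) = 0 (numerator and denominator both coprime to 17), so x ∈ ℤ_17^×. Compute digits iteratively via a_i = x_i mod 17, x_{i+1} = (x_i − a_i)/17, with x_0 = x:
  x_0 = 5/6;  a_0 = 15;  x_1 = (x_0 − 15)/17 = -5/6
  x_1 = -5/6;  a_1 = 2;  x_2 = (x_1 − 2)/17 = -1/6
  x_2 = -1/6;  a_2 = 14;  x_3 = (x_2 − 14)/17 = -5/6
Digits: (15, 2, 14).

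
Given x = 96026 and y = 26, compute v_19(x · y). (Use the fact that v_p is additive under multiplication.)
v_19(2496676) = 3

v_p(x) = 3 (factor: 96026 = 19^3 · 14); v_p(y) = 0 (factor: 26 = 19^0 · 26). Additivity: v_p(xy) = v_p(x) + v_p(y) = 3 + 0 = 3. (Direct check: xy = 2496676 = 19^3 · (364).)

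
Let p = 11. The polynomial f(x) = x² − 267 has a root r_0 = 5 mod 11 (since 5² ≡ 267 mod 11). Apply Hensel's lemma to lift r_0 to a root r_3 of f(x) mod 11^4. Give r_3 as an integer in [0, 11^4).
r_3 = 11742 (mod 14641)

Hensel's recurrence: r_{i+1} = r_i − f(r_i)·(f′(r_i))^{-1} mod 11^{i+2}, with f′(x) = 2x. Iterate:
  r_0 = 5 (mod 11)
  r_1 = 5 (mod 121)
  r_2 = 1094 (mod 1331)
  r_3 = 11742 (mod 14641)
Final: r_3 = 11742, and one checks f(r_3) ≡ 0 mod 11^4.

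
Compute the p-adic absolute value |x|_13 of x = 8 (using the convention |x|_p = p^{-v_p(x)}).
|8|_13 = 1

Step 1 — compute v_13(x) by factoring powers of 13 out of the numerator and denominator: v_13(8) = 0. Step 2 — apply |x|_p = p^{-v_p(x)} = 13^{0} = 1.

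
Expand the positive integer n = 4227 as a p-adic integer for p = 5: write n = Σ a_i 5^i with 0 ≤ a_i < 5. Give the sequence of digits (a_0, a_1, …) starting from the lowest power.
(a_0, a_1, …) = (2, 0, 4, 3, 1, 1)

Repeated division by 5 gives the digits low-to-high: 4227 = 2 + 4·5^2 + 3·5^3 + 1·5^4 + 1·5^5. Digit sequence: (2, 0, 4, 3, 1, 1).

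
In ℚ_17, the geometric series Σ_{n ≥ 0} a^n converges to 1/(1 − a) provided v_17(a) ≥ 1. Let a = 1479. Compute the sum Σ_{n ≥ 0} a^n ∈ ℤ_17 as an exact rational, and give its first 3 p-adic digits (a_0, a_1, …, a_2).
Σ a^n = 1/(1 − a) = -1/1478;  first 3 digits = (1, 2, 9)

v_17(a) = 1 ≥ 1, so the series converges in ℤ_17 to 1/(1 − a) = 1/(1 − 1479) = -1/1478. Expand this rational in ℤ_17: compute digits iteratively via d_i = x_i mod 17, x_{i+1} = (x_i − d_i)/17. The first 3 digits are (1, 2, 9).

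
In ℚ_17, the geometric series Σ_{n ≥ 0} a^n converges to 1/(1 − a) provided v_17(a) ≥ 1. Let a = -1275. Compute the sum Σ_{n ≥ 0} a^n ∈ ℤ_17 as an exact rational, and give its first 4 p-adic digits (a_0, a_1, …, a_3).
Σ a^n = 1/(1 − a) = 1/1276;  first 4 digits = (1, 10, 10, 4)

v_17(a) = 1 ≥ 1, so the series converges in ℤ_17 to 1/(1 − a) = 1/(1 − (-1275)) = 1/1276. Expand this rational in ℤ_17: compute digits iteratively via d_i = x_i mod 17, x_{i+1} = (x_i − d_i)/17. The first 4 digits are (1, 10, 10, 4).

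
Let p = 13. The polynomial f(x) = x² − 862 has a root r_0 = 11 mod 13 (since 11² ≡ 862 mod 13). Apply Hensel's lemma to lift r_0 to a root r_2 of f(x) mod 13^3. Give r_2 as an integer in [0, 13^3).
r_2 = 713 (mod 2197)

Hensel's recurrence: r_{i+1} = r_i − f(r_i)·(f′(r_i))^{-1} mod 13^{i+2}, with f′(x) = 2x. Iterate:
  r_0 = 11 (mod 13)
  r_1 = 37 (mod 169)
  r_2 = 713 (mod 2197)
Final: r_2 = 713, and one checks f(r_2) ≡ 0 mod 13^3.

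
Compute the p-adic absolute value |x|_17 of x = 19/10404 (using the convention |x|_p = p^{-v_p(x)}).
|19/10404|_17 = 289

Step 1 — compute v_17(x) by factoring powers of 17 out of the numerator and denominator: v_17(19/10404) = -2. Step 2 — apply |x|_p = p^{-v_p(x)} = 17^{2} = 289.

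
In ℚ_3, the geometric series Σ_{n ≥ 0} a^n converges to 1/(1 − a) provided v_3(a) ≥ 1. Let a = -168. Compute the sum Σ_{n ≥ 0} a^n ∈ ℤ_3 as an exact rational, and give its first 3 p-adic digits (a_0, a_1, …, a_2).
Σ a^n = 1/(1 − a) = 1/169;  first 3 digits = (1, 1, 0)

v_3(a) = 1 ≥ 1, so the series converges in ℤ_3 to 1/(1 − a) = 1/(1 − (-168)) = 1/169. Expand this rational in ℤ_3: compute digits iteratively via d_i = x_i mod 3, x_{i+1} = (x_i − d_i)/3. The first 3 digits are (1, 1, 0).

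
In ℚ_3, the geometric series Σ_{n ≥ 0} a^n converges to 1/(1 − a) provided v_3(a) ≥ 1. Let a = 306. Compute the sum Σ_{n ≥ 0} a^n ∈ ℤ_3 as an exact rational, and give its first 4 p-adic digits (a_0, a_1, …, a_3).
Σ a^n = 1/(1 − a) = -1/305;  first 4 digits = (1, 0, 1, 2)

v_3(a) = 2 ≥ 1, so the series converges in ℤ_3 to 1/(1 − a) = 1/(1 − 306) = -1/305. Expand this rational in ℤ_3: compute digits iteratively via d_i = x_i mod 3, x_{i+1} = (x_i − d_i)/3. The first 4 digits are (1, 0, 1, 2).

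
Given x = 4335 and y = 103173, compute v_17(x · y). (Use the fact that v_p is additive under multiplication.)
v_17(447254955) = 5

v_p(x) = 2 (factor: 4335 = 17^2 · 15); v_p(y) = 3 (factor: 103173 = 17^3 · 21). Additivity: v_p(xy) = v_p(x) + v_p(y) = 2 + 3 = 5. (Direct check: xy = 447254955 = 17^5 · (315).)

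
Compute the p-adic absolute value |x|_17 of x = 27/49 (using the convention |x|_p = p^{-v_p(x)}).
|27/49|_17 = 1

Step 1 — compute v_17(x) by factoring powers of 17 out of the numerator and denominator: v_17(27/49) = 0. Step 2 — apply |x|_p = p^{-v_p(x)} = 17^{0} = 1.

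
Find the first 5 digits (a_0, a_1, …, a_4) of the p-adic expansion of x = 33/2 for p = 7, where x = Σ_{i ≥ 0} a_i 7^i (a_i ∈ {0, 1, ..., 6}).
(a_0, …, a_4) = (6, 5, 3, 3, 3)

v_7(33/2) = 0 (numerator and denominator both coprime to 7), so x ∈ ℤ_7^×. Compute digits iteratively via a_i = x_i mod 7, x_{i+1} = (x_i − a_i)/7, with x_0 = x:
  x_0 = 33/2;  a_0 = 6;  x_1 = (x_0 − 6)/7 = 3/2
  x_1 = 3/2;  a_1 = 5;  x_2 = (x_1 − 5)/7 = -1/2
  x_2 = -1/2;  a_2 = 3;  x_3 = (x_2 − 3)/7 = -1/2
  x_3 = -1/2;  a_3 = 3;  x_4 = (x_3 − 3)/7 = -1/2
  x_4 = -1/2;  a_4 = 3;  x_5 = (x_4 − 3)/7 = -1/2
Digits: (6, 5, 3, 3, 3).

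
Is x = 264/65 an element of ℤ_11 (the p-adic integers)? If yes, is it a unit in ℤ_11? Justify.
x ∈ ℤ_11 but not a unit; v_11(x) = 1 > 0

ℤ_11 = {x ∈ ℚ_11 : v_11(x) ≥ 0} and ℤ_11^× = {x ∈ ℤ_11 : v_11(x) = 0}. Here v_11(264/65) = v_11(num) − v_11(den) = 1; compare against these criteria.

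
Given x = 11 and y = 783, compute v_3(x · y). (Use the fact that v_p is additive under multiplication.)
v_3(8613) = 3

v_p(x) = 0 (factor: 11 = 3^0 · 11); v_p(y) = 3 (factor: 783 = 3^3 · 29). Additivity: v_p(xy) = v_p(x) + v_p(y) = 0 + 3 = 3. (Direct check: xy = 8613 = 3^3 · (319).)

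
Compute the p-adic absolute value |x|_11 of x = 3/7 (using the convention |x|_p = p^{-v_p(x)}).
|3/7|_11 = 1

Step 1 — compute v_11(x) by factoring powers of 11 out of the numerator and denominator: v_11(3/7) = 0. Step 2 — apply |x|_p = p^{-v_p(x)} = 11^{0} = 1.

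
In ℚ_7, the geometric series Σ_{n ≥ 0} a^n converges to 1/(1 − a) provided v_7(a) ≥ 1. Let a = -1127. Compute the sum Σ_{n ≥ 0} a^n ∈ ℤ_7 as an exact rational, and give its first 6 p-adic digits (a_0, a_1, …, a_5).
Σ a^n = 1/(1 − a) = 1/1128;  first 6 digits = (1, 0, 5, 3, 3, 5)

v_7(a) = 2 ≥ 1, so the series converges in ℤ_7 to 1/(1 − a) = 1/(1 − (-1127)) = 1/1128. Expand this rational in ℤ_7: compute digits iteratively via d_i = x_i mod 7, x_{i+1} = (x_i − d_i)/7. The first 6 digits are (1, 0, 5, 3, 3, 5).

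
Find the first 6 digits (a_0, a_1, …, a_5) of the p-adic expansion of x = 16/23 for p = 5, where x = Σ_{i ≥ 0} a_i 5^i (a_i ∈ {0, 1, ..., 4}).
(a_0, …, a_5) = (2, 3, 0, 4, 2, 4)

v_5(16/23) = 0 (numerator and denominator both coprime to 5), so x ∈ ℤ_5^×. Compute digits iteratively via a_i = x_i mod 5, x_{i+1} = (x_i − a_i)/5, with x_0 = x:
  x_0 = 16/23;  a_0 = 2;  x_1 = (x_0 − 2)/5 = -6/23
  x_1 = -6/23;  a_1 = 3;  x_2 = (x_1 − 3)/5 = -15/23
  x_2 = -15/23;  a_2 = 0;  x_3 = (x_2 − 0)/5 = -3/23
  x_3 = -3/23;  a_3 = 4;  x_4 = (x_3 − 4)/5 = -19/23
  x_4 = -19/23;  a_4 = 2;  x_5 = (x_4 − 2)/5 = -13/23
  x_5 = -13/23;  a_5 = 4;  x_6 = (x_5 − 4)/5 = -21/23
Digits: (2, 3, 0, 4, 2, 4).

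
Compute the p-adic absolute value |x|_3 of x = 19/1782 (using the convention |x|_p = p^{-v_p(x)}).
|19/1782|_3 = 81

Step 1 — compute v_3(x) by factoring powers of 3 out of the numerator and denominator: v_3(19/1782) = -4. Step 2 — apply |x|_p = p^{-v_p(x)} = 3^{4} = 81.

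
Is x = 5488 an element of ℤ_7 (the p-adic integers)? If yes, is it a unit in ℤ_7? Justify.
x ∈ ℤ_7 but not a unit; v_7(x) = 3 > 0

ℤ_7 = {x ∈ ℚ_7 : v_7(x) ≥ 0} and ℤ_7^× = {x ∈ ℤ_7 : v_7(x) = 0}. Here v_7(5488) = v_7(num) − v_7(den) = 3; compare against these criteria.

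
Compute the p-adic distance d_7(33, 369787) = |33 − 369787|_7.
d_7(33, 369787) = 1/16807

Step 1 — x − y = 33 − 369787 = -369754. Step 2 — v_7(-369754) = 5 (factor: -369754 = −(7^5 · 22); the sign does not affect v_p). Step 3 — |x − y|_7 = 7^{-5} = 1/16807.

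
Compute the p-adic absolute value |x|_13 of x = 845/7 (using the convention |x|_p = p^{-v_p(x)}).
|845/7|_13 = 1/169

Step 1 — compute v_13(x) by factoring powers of 13 out of the numerator and denominator: v_13(845/7) = 2. Step 2 — apply |x|_p = p^{-v_p(x)} = 13^{-2} = 1/169.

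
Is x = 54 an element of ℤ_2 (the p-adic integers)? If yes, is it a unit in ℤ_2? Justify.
x ∈ ℤ_2 but not a unit; v_2(x) = 1 > 0

ℤ_2 = {x ∈ ℚ_2 : v_2(x) ≥ 0} and ℤ_2^× = {x ∈ ℤ_2 : v_2(x) = 0}. Here v_2(54) = v_2(num) − v_2(den) = 1; compare against these criteria.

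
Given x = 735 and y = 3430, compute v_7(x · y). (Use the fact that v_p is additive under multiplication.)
v_7(2521050) = 5

v_p(x) = 2 (factor: 735 = 7^2 · 15); v_p(y) = 3 (factor: 3430 = 7^3 · 10). Additivity: v_p(xy) = v_p(x) + v_p(y) = 2 + 3 = 5. (Direct check: xy = 2521050 = 7^5 · (150).)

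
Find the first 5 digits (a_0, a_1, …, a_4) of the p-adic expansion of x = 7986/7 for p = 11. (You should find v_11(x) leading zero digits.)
(a_0, …, a_4) = (0, 0, 0, 4, 6)

v_11(7986/7) = 3, so a_0 = ... = a_2 = 0. Factor out: x = 11^3 · u with u = 6/7 a unit in ℤ_11. Expand u iteratively via a_{v+i} = u_i mod 11, u_{i+1} = (u_i − a_{v+i})/11:
  u_0 = 6/7;  a_3 = 4;  u_1 = (u_0 − 4)/11 = -2/7
  u_1 = -2/7;  a_4 = 6;  u_2 = (u_1 − 6)/11 = -4/7
Digits: (0, 0, 0, 4, 6).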